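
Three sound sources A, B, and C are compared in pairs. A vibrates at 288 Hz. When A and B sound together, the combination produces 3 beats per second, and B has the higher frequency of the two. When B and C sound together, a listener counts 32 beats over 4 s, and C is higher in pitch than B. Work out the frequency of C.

B is above A, so f_B = 288 + 3 = 291 Hz.
B–C: Beat frequency = 32/4 = 8 Hz.
C is above B, so f_C = 291 + 8 = 299 Hz.

299 Hz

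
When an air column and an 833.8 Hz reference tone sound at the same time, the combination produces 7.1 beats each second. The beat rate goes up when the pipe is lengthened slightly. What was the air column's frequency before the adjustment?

826.7 Hz

|f − 833.8| = 7.1, so the air column was at either 826.7 Hz or 840.9 Hz.
A longer pipe has a lower fundamental; the adjustment lowers the air column's frequency.
The beat rate rose, so the adjustment moved the air column further from 833.8 Hz — it was already below the reference.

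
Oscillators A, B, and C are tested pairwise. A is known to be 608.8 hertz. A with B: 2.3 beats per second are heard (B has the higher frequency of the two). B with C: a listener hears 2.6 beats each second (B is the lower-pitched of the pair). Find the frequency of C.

B is above A, so f_B = 608.8 + 2.3 = 611.1 Hz.
C is above B, so f_C = 611.1 + 2.6 = 613.7 Hz.

613.7 Hz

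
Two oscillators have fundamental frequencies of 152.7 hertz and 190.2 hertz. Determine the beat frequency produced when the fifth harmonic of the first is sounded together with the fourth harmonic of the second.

Fifth harmonic of the first: 5·152.7 = 763.5 Hz.
Fourth harmonic of the second: 4·190.2 = 760.8 Hz.
f_beat = |763.5 − 760.8| = 2.7 Hz.

2.7 Hz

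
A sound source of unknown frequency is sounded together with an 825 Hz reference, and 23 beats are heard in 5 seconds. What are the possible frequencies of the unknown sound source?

Beat frequency = 23/5 = 4.6 Hz.
|f − 825| = 4.6, so f = 825 ± 4.6.

820.4 Hz or 829.6 Hz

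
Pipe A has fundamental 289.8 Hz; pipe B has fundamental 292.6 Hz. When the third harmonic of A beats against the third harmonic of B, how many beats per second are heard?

Third harmonic of the first: 3·289.8 = 869.4 Hz.
Third harmonic of the second: 3·292.6 = 877.8 Hz.
f_beat = |869.4 − 877.8| = 8.4 Hz.

8.4 Hz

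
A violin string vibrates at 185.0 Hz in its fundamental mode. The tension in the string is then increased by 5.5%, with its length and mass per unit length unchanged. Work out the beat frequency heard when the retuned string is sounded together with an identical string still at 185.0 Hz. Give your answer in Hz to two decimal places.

For a string, f ∝ √T, so the new frequency is 185.0·√1.055 = 190.0194 Hz.
f_beat = |190.0194 − 185.0| = 5.02 Hz.

5.02 Hz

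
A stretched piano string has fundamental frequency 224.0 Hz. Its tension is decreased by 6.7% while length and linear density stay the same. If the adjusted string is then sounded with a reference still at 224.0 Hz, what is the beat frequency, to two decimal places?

For a string, f ∝ √T, so the new frequency is 224.0·√0.933 = 216.3659 Hz.
f_beat = |216.3659 − 224.0| = 7.63 Hz.

7.63 Hz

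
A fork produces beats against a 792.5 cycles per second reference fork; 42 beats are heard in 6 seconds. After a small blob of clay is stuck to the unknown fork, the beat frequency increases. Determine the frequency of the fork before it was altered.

Beat frequency = 42/6 = 7 Hz.
|f − 792.5| = 7, so the fork was at either 785.5 Hz or 799.5 Hz.
Adding mass to a fork lowers its frequency; the adjustment lowers the fork's frequency.
The beat rate rose, so the adjustment moved the fork further from 792.5 Hz — it was already below the reference.

785.5 Hz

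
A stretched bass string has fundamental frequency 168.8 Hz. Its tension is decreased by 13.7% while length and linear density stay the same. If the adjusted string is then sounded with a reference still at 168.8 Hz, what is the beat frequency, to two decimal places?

11.99 Hz

For a string, f ∝ √T, so the new frequency is 168.8·√0.863 = 156.8115 Hz.
f_beat = |156.8115 − 168.8| = 11.99 Hz.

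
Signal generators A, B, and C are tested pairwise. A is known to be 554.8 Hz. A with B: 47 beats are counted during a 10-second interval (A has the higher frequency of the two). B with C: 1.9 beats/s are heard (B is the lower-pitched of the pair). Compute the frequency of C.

A–B: Beat frequency = 47/10 = 4.7 Hz.
B is below A, so f_B = 554.8 − 4.7 = 550.1 Hz.
C is above B, so f_C = 550.1 + 1.9 = 552 Hz.

552 Hz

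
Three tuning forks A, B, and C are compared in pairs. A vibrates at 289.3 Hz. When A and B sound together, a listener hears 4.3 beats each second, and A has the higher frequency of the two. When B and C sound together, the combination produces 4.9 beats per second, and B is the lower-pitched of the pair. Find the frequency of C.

289.9 Hz

B is below A, so f_B = 289.3 − 4.3 = 285 Hz.
C is above B, so f_C = 285 + 4.9 = 289.9 Hz.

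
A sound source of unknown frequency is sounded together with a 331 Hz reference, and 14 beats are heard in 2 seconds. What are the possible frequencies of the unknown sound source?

Beat frequency = 14/2 = 7 Hz.
|f − 331| = 7, so f = 331 ± 7.

324 Hz or 338 Hz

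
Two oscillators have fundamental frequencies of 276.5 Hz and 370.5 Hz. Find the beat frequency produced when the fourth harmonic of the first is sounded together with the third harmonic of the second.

Fourth harmonic of the first: 4·276.5 = 1106.0 Hz.
Third harmonic of the second: 3·370.5 = 1111.5 Hz.
f_beat = |1106.0 − 1111.5| = 5.5 Hz.

5.5 Hz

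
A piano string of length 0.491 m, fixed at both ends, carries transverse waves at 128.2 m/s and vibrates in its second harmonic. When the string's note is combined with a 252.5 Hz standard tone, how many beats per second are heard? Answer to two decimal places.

For a string fixed at both ends, f_n = n·v/(2L) = 2·128.2/(2·0.491) = 261.0998 Hz.
f_beat = |261.0998 − 252.5| = 8.60 Hz.

8.60 Hz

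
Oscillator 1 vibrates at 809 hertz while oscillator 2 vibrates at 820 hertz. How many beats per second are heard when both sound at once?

11 Hz

The beat frequency equals the magnitude of the frequency difference.
|809 − 820| = 11 Hz.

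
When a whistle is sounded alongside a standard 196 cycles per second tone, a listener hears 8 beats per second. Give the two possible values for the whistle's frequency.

188 Hz or 204 Hz

|f − 196| = 8, so f = 196 ± 8.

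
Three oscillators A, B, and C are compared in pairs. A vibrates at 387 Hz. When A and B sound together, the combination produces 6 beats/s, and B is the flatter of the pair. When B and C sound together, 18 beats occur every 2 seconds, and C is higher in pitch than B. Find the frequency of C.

390 Hz

B is below A, so f_B = 387 − 6 = 381 Hz.
B–C: Beat frequency = 18/2 = 9 Hz.
C is above B, so f_C = 381 + 9 = 390 Hz.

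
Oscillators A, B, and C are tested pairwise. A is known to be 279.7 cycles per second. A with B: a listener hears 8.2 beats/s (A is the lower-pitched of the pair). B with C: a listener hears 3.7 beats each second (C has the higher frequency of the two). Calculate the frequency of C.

291.6 Hz

B is above A, so f_B = 279.7 + 8.2 = 287.9 Hz.
C is above B, so f_C = 287.9 + 3.7 = 291.6 Hz.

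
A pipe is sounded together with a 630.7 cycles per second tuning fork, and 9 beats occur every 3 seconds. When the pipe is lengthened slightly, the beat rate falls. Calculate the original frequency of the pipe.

633.7 Hz

Beat frequency = 9/3 = 3 Hz.
|f − 630.7| = 3, so the pipe was at either 627.7 Hz or 633.7 Hz.
A longer pipe has a lower fundamental; the adjustment lowers the pipe's frequency.
The beat rate fell, so the adjustment moved the pipe toward 630.7 Hz — it must have started above the reference.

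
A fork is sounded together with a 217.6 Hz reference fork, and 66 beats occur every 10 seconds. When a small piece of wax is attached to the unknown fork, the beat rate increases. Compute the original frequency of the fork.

Beat frequency = 66/10 = 6.6 Hz.
|f − 217.6| = 6.6, so the fork was at either 211 Hz or 224.2 Hz.
Loading a fork with wax lowers its frequency; the adjustment lowers the fork's frequency.
The beat rate rose, so the adjustment moved the fork further from 217.6 Hz — it was already below the reference.

211 Hz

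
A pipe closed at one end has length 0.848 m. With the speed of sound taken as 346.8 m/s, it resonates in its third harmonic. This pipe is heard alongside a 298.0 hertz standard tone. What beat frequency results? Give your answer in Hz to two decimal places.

Closed pipe (odd harmonics): f_n = n·v/(4L) = 3·346.8/(4·0.848) = 306.7217 Hz.
f_beat = |306.7217 − 298.0| = 8.72 Hz.

8.72 Hz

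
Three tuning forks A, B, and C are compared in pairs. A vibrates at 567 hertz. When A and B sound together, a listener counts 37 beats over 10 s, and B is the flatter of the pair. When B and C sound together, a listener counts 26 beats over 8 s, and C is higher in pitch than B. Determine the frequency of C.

566.55 Hz

A–B: Beat frequency = 37/10 = 3.7 Hz.
B is below A, so f_B = 567 − 3.7 = 563.3 Hz.
B–C: Beat frequency = 26/8 = 3.25 Hz.
C is above B, so f_C = 563.3 + 3.25 = 566.55 Hz.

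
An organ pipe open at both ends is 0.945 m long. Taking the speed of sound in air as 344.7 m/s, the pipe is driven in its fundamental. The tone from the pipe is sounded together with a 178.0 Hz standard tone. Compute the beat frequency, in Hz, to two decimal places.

4.38 Hz

Open pipe: f_n = n·v/(2L) = 1·344.7/(2·0.945) = 182.3810 Hz.
f_beat = |182.3810 − 178.0| = 4.38 Hz.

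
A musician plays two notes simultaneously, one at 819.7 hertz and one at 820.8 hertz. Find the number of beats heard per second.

1.1 Hz

f_beat = |f₁ − f₂|.
|819.7 − 820.8| = 1.1 Hz.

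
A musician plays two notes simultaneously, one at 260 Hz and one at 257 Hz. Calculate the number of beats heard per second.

3 Hz

The beat frequency equals the magnitude of the frequency difference.
|260 − 257| = 3 Hz.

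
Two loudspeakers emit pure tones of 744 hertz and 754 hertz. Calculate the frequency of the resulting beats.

f_beat = |f₁ − f₂|.
|744 − 754| = 10 Hz.

10 Hz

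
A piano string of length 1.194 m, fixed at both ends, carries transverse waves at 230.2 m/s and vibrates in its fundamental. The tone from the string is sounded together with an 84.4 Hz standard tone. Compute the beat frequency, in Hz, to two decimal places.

12.00 Hz

For a string fixed at both ends, f_n = n·v/(2L) = 1·230.2/(2·1.194) = 96.3987 Hz.
f_beat = |96.3987 − 84.4| = 12.00 Hz.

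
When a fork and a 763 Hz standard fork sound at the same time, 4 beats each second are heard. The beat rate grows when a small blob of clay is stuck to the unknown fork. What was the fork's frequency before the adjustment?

759 Hz

|f − 763| = 4, so the fork was at either 759 Hz or 767 Hz.
Adding mass to a fork lowers its frequency; the adjustment lowers the fork's frequency.
The beat rate rose, so the adjustment moved the fork further from 763 Hz — it was already below the reference.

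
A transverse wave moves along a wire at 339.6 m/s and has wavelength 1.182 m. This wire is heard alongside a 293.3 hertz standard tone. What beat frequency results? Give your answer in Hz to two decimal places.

Source frequency f = v/λ = 339.6/1.182 = 287.3096 Hz.
f_beat = |287.3096 − 293.3| = 5.99 Hz.

5.99 Hz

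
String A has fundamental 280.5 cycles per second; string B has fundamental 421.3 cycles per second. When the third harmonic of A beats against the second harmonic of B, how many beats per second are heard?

1.1 Hz

Third harmonic of the first: 3·280.5 = 841.5 Hz.
Second harmonic of the second: 2·421.3 = 842.6 Hz.
f_beat = |841.5 − 842.6| = 1.1 Hz.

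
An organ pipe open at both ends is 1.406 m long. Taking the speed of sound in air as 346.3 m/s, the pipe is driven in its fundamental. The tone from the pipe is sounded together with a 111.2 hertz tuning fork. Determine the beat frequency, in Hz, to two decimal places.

Open pipe: f_n = n·v/(2L) = 1·346.3/(2·1.406) = 123.1508 Hz.
f_beat = |123.1508 − 111.2| = 11.95 Hz.

11.95 Hz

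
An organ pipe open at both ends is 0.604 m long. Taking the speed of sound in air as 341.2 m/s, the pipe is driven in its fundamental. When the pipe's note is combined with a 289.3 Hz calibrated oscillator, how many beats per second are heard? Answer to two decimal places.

Open pipe: f_n = n·v/(2L) = 1·341.2/(2·0.604) = 282.4503 Hz.
f_beat = |282.4503 − 289.3| = 6.85 Hz.

6.85 Hz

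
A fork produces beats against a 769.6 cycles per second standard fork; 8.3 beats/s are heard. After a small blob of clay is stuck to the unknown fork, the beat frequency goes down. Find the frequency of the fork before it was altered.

|f − 769.6| = 8.3, so the fork was at either 761.3 Hz or 777.9 Hz.
Adding mass to a fork lowers its frequency; the adjustment lowers the fork's frequency.
The beat rate fell, so the adjustment moved the fork toward 769.6 Hz — it must have started above the reference.

777.9 Hz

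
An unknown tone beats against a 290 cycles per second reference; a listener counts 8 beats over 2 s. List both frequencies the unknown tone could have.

Beat frequency = 8/2 = 4 Hz.
|f − 290| = 4, so f = 290 ± 4.

286 Hz or 294 Hz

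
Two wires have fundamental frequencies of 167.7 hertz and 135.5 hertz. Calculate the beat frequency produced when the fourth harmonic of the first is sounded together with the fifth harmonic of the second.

6.7 Hz

Fourth harmonic of the first: 4·167.7 = 670.8 Hz.
Fifth harmonic of the second: 5·135.5 = 677.5 Hz.
f_beat = |670.8 − 677.5| = 6.7 Hz.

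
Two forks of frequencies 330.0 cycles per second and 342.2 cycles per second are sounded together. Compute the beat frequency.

12.2 Hz

f_beat = |f₁ − f₂|.
|330.0 − 342.2| = 12.2 Hz.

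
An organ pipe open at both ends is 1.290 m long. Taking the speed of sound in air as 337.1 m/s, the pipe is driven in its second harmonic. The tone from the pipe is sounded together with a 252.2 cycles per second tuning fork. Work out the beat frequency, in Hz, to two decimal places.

Open pipe: f_n = n·v/(2L) = 2·337.1/(2·1.290) = 261.3178 Hz.
f_beat = |261.3178 − 252.2| = 9.12 Hz.

9.12 Hz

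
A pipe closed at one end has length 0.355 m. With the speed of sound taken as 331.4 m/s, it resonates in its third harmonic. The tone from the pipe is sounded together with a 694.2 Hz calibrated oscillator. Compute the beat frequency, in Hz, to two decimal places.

5.94 Hz

Closed pipe (odd harmonics): f_n = n·v/(4L) = 3·331.4/(4·0.355) = 700.1408 Hz.
f_beat = |700.1408 − 694.2| = 5.94 Hz.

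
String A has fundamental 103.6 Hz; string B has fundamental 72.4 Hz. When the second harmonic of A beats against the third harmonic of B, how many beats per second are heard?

10.0 Hz

Second harmonic of the first: 2·103.6 = 207.2 Hz.
Third harmonic of the second: 3·72.4 = 217.2 Hz.
f_beat = |207.2 − 217.2| = 10.0 Hz.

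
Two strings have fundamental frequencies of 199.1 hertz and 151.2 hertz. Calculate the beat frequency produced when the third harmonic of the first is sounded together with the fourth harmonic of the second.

7.5 Hz

Third harmonic of the first: 3·199.1 = 597.3 Hz.
Fourth harmonic of the second: 4·151.2 = 604.8 Hz.
f_beat = |597.3 − 604.8| = 7.5 Hz.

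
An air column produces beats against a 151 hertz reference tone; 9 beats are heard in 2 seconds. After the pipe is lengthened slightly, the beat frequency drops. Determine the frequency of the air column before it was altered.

Beat frequency = 9/2 = 4.5 Hz.
|f − 151| = 4.5, so the air column was at either 146.5 Hz or 155.5 Hz.
A longer pipe has a lower fundamental; the adjustment lowers the air column's frequency.
The beat rate fell, so the adjustment moved the air column toward 151 Hz — it must have started above the reference.

155.5 Hz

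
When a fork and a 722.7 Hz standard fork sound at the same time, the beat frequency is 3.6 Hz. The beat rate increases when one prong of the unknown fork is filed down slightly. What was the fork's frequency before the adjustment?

|f − 722.7| = 3.6, so the fork was at either 719.1 Hz or 726.3 Hz.
Filing a prong removes mass and raises the fork's frequency; the adjustment raises the fork's frequency.
The beat rate rose, so the adjustment moved the fork further from 722.7 Hz — it was already above the reference.

726.3 Hz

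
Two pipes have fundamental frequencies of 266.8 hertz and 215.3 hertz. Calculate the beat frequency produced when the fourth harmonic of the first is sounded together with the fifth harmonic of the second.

Fourth harmonic of the first: 4·266.8 = 1067.2 Hz.
Fifth harmonic of the second: 5·215.3 = 1076.5 Hz.
f_beat = |1067.2 − 1076.5| = 9.3 Hz.

9.3 Hz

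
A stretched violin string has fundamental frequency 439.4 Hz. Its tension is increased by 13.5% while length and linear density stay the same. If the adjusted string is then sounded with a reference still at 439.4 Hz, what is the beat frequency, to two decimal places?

For a string, f ∝ √T, so the new frequency is 439.4·√1.135 = 468.1208 Hz.
f_beat = |468.1208 − 439.4| = 28.72 Hz.

28.72 Hz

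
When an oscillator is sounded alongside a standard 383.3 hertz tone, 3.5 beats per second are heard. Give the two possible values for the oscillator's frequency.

379.8 Hz or 386.8 Hz

|f − 383.3| = 3.5, so f = 383.3 ± 3.5.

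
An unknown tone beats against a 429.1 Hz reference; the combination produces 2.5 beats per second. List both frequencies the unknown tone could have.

426.6 Hz or 431.6 Hz

|f − 429.1| = 2.5, so f = 429.1 ± 2.5.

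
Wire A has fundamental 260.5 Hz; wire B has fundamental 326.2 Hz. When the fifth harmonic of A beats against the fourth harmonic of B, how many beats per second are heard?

2.3 Hz

Fifth harmonic of the first: 5·260.5 = 1302.5 Hz.
Fourth harmonic of the second: 4·326.2 = 1304.8 Hz.
f_beat = |1302.5 − 1304.8| = 2.3 Hz.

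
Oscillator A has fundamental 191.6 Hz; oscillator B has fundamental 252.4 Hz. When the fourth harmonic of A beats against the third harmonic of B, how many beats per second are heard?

9.2 Hz

Fourth harmonic of the first: 4·191.6 = 766.4 Hz.
Third harmonic of the second: 3·252.4 = 757.2 Hz.
f_beat = |766.4 − 757.2| = 9.2 Hz.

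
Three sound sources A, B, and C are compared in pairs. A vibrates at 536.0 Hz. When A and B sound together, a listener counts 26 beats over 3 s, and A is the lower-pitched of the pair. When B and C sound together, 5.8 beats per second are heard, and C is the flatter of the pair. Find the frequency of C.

A–B: Beat frequency = 26/3 = 8.6667 Hz.
B is above A, so f_B = 536.0 + 8.6667 = 544.6667 Hz.
C is below B, so f_C = 544.6667 − 5.8 = 538.8667 Hz.

538.8667 Hz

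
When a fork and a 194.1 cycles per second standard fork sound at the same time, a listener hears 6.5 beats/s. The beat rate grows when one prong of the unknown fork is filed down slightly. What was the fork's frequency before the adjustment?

200.6 Hz

|f − 194.1| = 6.5, so the fork was at either 187.6 Hz or 200.6 Hz.
Filing a prong removes mass and raises the fork's frequency; the adjustment raises the fork's frequency.
The beat rate rose, so the adjustment moved the fork further from 194.1 Hz — it was already above the reference.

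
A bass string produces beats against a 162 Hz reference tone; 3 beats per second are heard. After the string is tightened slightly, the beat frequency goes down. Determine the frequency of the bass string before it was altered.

|f − 162| = 3, so the bass string was at either 159 Hz or 165 Hz.
Increasing tension raises a string's frequency; the adjustment raises the bass string's frequency.
The beat rate fell, so the adjustment moved the bass string toward 162 Hz — it must have started below the reference.

159 Hz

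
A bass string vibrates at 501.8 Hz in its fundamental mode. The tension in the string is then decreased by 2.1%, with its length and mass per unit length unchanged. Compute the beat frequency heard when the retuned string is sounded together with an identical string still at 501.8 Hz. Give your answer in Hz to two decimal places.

5.30 Hz

For a string, f ∝ √T, so the new frequency is 501.8·√0.979 = 496.5031 Hz.
f_beat = |496.5031 − 501.8| = 5.30 Hz.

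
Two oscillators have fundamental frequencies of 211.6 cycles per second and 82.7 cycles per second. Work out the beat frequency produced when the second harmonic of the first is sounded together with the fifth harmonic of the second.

Second harmonic of the first: 2·211.6 = 423.2 Hz.
Fifth harmonic of the second: 5·82.7 = 413.5 Hz.
f_beat = |423.2 − 413.5| = 9.7 Hz.

9.7 Hz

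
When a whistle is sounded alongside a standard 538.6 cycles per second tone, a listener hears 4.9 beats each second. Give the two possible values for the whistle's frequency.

|f − 538.6| = 4.9, so f = 538.6 ± 4.9.

533.7 Hz or 543.5 Hz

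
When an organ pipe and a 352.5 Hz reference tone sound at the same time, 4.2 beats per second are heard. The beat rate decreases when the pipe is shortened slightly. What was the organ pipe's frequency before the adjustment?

348.3 Hz

|f − 352.5| = 4.2, so the organ pipe was at either 348.3 Hz or 356.7 Hz.
A shorter pipe has a higher fundamental; the adjustment raises the organ pipe's frequency.
The beat rate fell, so the adjustment moved the organ pipe toward 352.5 Hz — it must have started below the reference.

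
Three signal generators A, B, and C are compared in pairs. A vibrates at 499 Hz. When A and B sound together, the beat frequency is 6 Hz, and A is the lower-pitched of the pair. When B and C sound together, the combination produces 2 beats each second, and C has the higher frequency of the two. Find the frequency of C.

507 Hz

B is above A, so f_B = 499 + 6 = 505 Hz.
C is above B, so f_C = 505 + 2 = 507 Hz.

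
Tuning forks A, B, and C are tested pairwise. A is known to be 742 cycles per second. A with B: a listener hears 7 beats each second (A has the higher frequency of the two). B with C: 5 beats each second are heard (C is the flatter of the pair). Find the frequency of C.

730 Hz

B is below A, so f_B = 742 − 7 = 735 Hz.
C is below B, so f_C = 735 − 5 = 730 Hz.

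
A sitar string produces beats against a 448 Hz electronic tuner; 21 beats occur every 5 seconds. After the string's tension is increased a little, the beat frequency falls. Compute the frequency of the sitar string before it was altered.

Beat frequency = 21/5 = 4.2 Hz.
|f − 448| = 4.2, so the sitar string was at either 443.8 Hz or 452.2 Hz.
Higher tension means higher frequency; the adjustment raises the sitar string's frequency.
The beat rate fell, so the adjustment moved the sitar string toward 448 Hz — it must have started below the reference.

443.8 Hz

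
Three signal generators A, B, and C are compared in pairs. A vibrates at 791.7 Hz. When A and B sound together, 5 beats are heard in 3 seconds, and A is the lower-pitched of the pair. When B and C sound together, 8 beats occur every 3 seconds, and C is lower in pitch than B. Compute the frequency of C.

790.7 Hz

A–B: Beat frequency = 5/3 = 1.6667 Hz.
B is above A, so f_B = 791.7 + 1.6667 = 793.3667 Hz.
B–C: Beat frequency = 8/3 = 2.6667 Hz.
C is below B, so f_C = 793.3667 − 2.6667 = 790.7 Hz.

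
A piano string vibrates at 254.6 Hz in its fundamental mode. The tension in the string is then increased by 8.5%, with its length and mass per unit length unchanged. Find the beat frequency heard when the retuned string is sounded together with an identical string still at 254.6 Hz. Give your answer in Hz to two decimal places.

For a string, f ∝ √T, so the new frequency is 254.6·√1.085 = 265.1998 Hz.
f_beat = |265.1998 − 254.6| = 10.60 Hz.

10.60 Hz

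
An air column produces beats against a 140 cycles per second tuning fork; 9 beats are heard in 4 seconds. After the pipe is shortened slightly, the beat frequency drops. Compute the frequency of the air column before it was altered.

Beat frequency = 9/4 = 2.25 Hz.
|f − 140| = 2.25, so the air column was at either 137.75 Hz or 142.25 Hz.
A shorter pipe has a higher fundamental; the adjustment raises the air column's frequency.
The beat rate fell, so the adjustment moved the air column toward 140 Hz — it must have started below the reference.

137.75 Hz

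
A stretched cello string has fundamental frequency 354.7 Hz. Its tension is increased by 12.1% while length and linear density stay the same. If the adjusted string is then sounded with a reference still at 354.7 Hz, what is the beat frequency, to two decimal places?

20.85 Hz

For a string, f ∝ √T, so the new frequency is 354.7·√1.121 = 375.5467 Hz.
f_beat = |375.5467 − 354.7| = 20.85 Hz.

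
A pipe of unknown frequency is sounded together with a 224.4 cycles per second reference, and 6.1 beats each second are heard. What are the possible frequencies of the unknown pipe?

218.3 Hz or 230.5 Hz

|f − 224.4| = 6.1, so f = 224.4 ± 6.1.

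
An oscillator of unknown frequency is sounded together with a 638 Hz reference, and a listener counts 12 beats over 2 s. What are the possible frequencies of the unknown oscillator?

Beat frequency = 12/2 = 6 Hz.
|f − 638| = 6, so f = 638 ± 6.

632 Hz or 644 Hz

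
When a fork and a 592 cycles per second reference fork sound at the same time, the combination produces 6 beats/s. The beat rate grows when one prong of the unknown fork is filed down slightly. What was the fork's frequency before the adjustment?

|f − 592| = 6, so the fork was at either 586 Hz or 598 Hz.
Filing a prong removes mass and raises the fork's frequency; the adjustment raises the fork's frequency.
The beat rate rose, so the adjustment moved the fork further from 592 Hz — it was already above the reference.

598 Hz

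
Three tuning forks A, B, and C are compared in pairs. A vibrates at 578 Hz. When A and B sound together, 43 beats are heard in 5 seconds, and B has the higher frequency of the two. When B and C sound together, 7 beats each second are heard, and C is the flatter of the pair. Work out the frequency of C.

A–B: Beat frequency = 43/5 = 8.6 Hz.
B is above A, so f_B = 578 + 8.6 = 586.6 Hz.
C is below B, so f_C = 586.6 − 7 = 579.6 Hz.

579.6 Hz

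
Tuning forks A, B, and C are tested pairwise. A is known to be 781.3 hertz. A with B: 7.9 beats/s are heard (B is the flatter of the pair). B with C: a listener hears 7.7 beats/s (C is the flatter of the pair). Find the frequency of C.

765.7 Hz

B is below A, so f_B = 781.3 − 7.9 = 773.4 Hz.
C is below B, so f_C = 773.4 − 7.7 = 765.7 Hz.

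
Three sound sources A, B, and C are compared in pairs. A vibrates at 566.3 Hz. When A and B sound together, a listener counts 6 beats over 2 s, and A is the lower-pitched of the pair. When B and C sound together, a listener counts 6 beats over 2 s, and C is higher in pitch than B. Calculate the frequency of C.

A–B: Beat frequency = 6/2 = 3 Hz.
B is above A, so f_B = 566.3 + 3 = 569.3 Hz.
B–C: Beat frequency = 6/2 = 3 Hz.
C is above B, so f_C = 569.3 + 3 = 572.3 Hz.

572.3 Hz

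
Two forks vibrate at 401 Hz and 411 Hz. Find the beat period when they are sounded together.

f_beat = |401 − 411| = 10 Hz.
Beat period T = 1 / f_beat = 1 / 10 s.

0.100 s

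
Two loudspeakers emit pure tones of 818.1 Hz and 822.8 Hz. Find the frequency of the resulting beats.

4.7 Hz

Beats arise from superposition of two nearby frequencies; the beat rate is |f₁ − f₂|.
|818.1 − 822.8| = 4.7 Hz.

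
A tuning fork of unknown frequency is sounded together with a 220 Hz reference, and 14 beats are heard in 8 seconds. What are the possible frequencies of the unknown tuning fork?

Beat frequency = 14/8 = 1.75 Hz.
|f − 220| = 1.75, so f = 220 ± 1.75.

218.25 Hz or 221.75 Hz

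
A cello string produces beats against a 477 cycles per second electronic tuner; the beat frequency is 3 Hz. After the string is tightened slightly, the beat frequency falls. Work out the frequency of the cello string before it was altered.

|f − 477| = 3, so the cello string was at either 474 Hz or 480 Hz.
Increasing tension raises a string's frequency; the adjustment raises the cello string's frequency.
The beat rate fell, so the adjustment moved the cello string toward 477 Hz — it must have started below the reference.

474 Hz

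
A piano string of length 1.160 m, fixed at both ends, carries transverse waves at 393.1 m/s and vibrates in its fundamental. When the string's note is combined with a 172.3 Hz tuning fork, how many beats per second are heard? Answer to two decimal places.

2.86 Hz

For a string fixed at both ends, f_n = n·v/(2L) = 1·393.1/(2·1.160) = 169.4397 Hz.
f_beat = |169.4397 − 172.3| = 2.86 Hz.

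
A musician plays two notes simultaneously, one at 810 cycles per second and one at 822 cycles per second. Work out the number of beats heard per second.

The beat frequency equals the magnitude of the frequency difference.
|810 − 822| = 12 Hz.

12 Hz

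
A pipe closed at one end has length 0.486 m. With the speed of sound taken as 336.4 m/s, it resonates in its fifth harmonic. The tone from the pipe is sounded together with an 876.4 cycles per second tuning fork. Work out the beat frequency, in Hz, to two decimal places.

Closed pipe (odd harmonics): f_n = n·v/(4L) = 5·336.4/(4·0.486) = 865.2263 Hz.
f_beat = |865.2263 − 876.4| = 11.17 Hz.

11.17 Hz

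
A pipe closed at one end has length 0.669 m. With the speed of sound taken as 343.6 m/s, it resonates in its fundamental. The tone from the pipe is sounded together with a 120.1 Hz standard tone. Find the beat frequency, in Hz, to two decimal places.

8.30 Hz

Closed pipe (odd harmonics): f_n = n·v/(4L) = 1·343.6/(4·0.669) = 128.4006 Hz.
f_beat = |128.4006 − 120.1| = 8.30 Hz.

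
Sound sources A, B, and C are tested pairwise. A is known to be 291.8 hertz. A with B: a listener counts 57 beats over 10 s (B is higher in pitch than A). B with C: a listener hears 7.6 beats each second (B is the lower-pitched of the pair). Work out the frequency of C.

305.1 Hz

A–B: Beat frequency = 57/10 = 5.7 Hz.
B is above A, so f_B = 291.8 + 5.7 = 297.5 Hz.
C is above B, so f_C = 297.5 + 7.6 = 305.1 Hz.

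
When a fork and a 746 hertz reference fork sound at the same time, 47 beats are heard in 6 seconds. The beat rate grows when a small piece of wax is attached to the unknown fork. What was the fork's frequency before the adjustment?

738.1667 Hz

Beat frequency = 47/6 = 7.8333 Hz.
|f − 746| = 7.8333, so the fork was at either 738.1667 Hz or 753.8333 Hz.
Loading a fork with wax lowers its frequency; the adjustment lowers the fork's frequency.
The beat rate rose, so the adjustment moved the fork further from 746 Hz — it was already below the reference.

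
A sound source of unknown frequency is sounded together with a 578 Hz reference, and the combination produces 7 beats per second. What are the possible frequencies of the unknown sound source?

571 Hz or 585 Hz

|f − 578| = 7, so f = 578 ± 7.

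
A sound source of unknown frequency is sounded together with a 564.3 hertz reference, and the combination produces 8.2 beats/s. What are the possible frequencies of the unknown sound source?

556.1 Hz or 572.5 Hz

|f − 564.3| = 8.2, so f = 564.3 ± 8.2.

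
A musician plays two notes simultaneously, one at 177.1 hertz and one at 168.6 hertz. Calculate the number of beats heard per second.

Beats arise from superposition of two nearby frequencies; the beat rate is |f₁ − f₂|.
|177.1 − 168.6| = 8.5 Hz.

8.5 Hz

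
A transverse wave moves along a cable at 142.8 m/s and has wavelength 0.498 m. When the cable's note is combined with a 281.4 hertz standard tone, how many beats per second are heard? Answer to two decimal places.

5.35 Hz

Source frequency f = v/λ = 142.8/0.498 = 286.7470 Hz.
f_beat = |286.7470 − 281.4| = 5.35 Hz.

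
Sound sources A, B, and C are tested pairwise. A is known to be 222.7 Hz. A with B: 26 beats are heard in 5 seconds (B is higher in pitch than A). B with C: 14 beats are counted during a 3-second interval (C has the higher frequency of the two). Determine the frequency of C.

A–B: Beat frequency = 26/5 = 5.2 Hz.
B is above A, so f_B = 222.7 + 5.2 = 227.9 Hz.
B–C: Beat frequency = 14/3 = 4.6667 Hz.
C is above B, so f_C = 227.9 + 4.6667 = 232.5667 Hz.

232.5667 Hz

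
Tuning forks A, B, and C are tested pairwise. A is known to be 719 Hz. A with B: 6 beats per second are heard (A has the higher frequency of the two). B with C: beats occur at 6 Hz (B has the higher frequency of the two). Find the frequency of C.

707 Hz

B is below A, so f_B = 719 − 6 = 713 Hz.
C is below B, so f_C = 713 − 6 = 707 Hz.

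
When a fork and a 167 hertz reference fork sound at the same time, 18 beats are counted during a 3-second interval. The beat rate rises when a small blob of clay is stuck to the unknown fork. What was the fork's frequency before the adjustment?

161 Hz

Beat frequency = 18/3 = 6 Hz.
|f − 167| = 6, so the fork was at either 161 Hz or 173 Hz.
Adding mass to a fork lowers its frequency; the adjustment lowers the fork's frequency.
The beat rate rose, so the adjustment moved the fork further from 167 Hz — it was already below the reference.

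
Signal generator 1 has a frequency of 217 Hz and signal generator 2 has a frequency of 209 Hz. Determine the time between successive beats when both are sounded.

0.125 s

f_beat = |217 − 209| = 8 Hz.
Beat period T = 1 / f_beat = 1 / 8 s.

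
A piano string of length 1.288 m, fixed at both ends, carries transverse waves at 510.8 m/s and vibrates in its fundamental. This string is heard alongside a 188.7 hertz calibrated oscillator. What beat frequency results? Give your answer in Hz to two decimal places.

9.59 Hz

For a string fixed at both ends, f_n = n·v/(2L) = 1·510.8/(2·1.288) = 198.2919 Hz.
f_beat = |198.2919 − 188.7| = 9.59 Hz.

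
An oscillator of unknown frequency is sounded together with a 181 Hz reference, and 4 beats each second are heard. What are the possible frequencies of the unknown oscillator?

177 Hz or 185 Hz

|f − 181| = 4, so f = 181 ± 4.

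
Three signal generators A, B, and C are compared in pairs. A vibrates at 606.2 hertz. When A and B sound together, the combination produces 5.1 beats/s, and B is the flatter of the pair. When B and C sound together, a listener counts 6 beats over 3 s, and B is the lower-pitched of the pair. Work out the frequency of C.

603.1 Hz

B is below A, so f_B = 606.2 − 5.1 = 601.1 Hz.
B–C: Beat frequency = 6/3 = 2 Hz.
C is above B, so f_C = 601.1 + 2 = 603.1 Hz.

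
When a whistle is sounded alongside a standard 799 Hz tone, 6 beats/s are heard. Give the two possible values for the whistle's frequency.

793 Hz or 805 Hz

|f − 799| = 6, so f = 799 ± 6.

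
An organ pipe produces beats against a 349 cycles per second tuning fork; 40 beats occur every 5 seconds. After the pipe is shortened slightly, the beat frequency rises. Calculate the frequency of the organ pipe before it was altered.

Beat frequency = 40/5 = 8 Hz.
|f − 349| = 8, so the organ pipe was at either 341 Hz or 357 Hz.
A shorter pipe has a higher fundamental; the adjustment raises the organ pipe's frequency.
The beat rate rose, so the adjustment moved the organ pipe further from 349 Hz — it was already above the reference.

357 Hz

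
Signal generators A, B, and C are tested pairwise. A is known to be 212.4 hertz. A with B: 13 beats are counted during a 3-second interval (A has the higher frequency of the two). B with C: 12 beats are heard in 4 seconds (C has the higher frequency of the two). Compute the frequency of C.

211.0667 Hz

A–B: Beat frequency = 13/3 = 4.3333 Hz.
B is below A, so f_B = 212.4 − 4.3333 = 208.0667 Hz.
B–C: Beat frequency = 12/4 = 3 Hz.
C is above B, so f_C = 208.0667 + 3 = 211.0667 Hz.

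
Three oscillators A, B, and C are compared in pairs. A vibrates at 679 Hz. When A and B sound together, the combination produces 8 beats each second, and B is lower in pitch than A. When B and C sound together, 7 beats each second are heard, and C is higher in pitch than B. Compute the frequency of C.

B is below A, so f_B = 679 − 8 = 671 Hz.
C is above B, so f_C = 671 + 7 = 678 Hz.

678 Hz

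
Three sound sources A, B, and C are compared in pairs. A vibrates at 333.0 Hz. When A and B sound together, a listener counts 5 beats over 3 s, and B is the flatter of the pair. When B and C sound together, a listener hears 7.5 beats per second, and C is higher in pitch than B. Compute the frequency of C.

338.8333 Hz

A–B: Beat frequency = 5/3 = 1.6667 Hz.
B is below A, so f_B = 333.0 − 1.6667 = 331.3333 Hz.
C is above B, so f_C = 331.3333 + 7.5 = 338.8333 Hz.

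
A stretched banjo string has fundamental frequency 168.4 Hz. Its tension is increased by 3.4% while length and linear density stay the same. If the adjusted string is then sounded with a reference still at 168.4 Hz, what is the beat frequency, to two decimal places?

2.84 Hz

For a string, f ∝ √T, so the new frequency is 168.4·√1.034 = 171.2389 Hz.
f_beat = |171.2389 − 168.4| = 2.84 Hz.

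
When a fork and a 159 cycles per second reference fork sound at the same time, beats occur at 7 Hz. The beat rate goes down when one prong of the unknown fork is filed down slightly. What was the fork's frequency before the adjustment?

|f − 159| = 7, so the fork was at either 152 Hz or 166 Hz.
Filing a prong removes mass and raises the fork's frequency; the adjustment raises the fork's frequency.
The beat rate fell, so the adjustment moved the fork toward 159 Hz — it must have started below the reference.

152 Hz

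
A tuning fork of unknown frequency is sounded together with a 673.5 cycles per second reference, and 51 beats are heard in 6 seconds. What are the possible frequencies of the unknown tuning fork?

Beat frequency = 51/6 = 8.5 Hz.
|f − 673.5| = 8.5, so f = 673.5 ± 8.5.

665 Hz or 682 Hz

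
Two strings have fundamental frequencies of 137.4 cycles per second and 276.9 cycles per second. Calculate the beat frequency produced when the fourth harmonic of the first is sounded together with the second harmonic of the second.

Fourth harmonic of the first: 4·137.4 = 549.6 Hz.
Second harmonic of the second: 2·276.9 = 553.8 Hz.
f_beat = |549.6 − 553.8| = 4.2 Hz.

4.2 Hz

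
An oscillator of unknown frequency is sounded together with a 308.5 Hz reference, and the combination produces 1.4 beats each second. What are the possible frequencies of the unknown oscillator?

307.1 Hz or 309.9 Hz

|f − 308.5| = 1.4, so f = 308.5 ± 1.4.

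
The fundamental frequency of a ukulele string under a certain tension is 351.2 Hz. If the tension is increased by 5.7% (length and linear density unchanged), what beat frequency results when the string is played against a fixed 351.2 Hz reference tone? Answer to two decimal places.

For a string, f ∝ √T, so the new frequency is 351.2·√1.057 = 361.0705 Hz.
f_beat = |361.0705 − 351.2| = 9.87 Hz.

9.87 Hz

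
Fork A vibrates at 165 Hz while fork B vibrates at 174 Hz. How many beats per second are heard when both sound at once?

9 Hz

f_beat = |f₁ − f₂|.
|165 − 174| = 9 Hz.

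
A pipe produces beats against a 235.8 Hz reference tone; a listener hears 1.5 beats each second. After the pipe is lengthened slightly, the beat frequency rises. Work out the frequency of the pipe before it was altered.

|f − 235.8| = 1.5, so the pipe was at either 234.3 Hz or 237.3 Hz.
A longer pipe has a lower fundamental; the adjustment lowers the pipe's frequency.
The beat rate rose, so the adjustment moved the pipe further from 235.8 Hz — it was already below the reference.

234.3 Hz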